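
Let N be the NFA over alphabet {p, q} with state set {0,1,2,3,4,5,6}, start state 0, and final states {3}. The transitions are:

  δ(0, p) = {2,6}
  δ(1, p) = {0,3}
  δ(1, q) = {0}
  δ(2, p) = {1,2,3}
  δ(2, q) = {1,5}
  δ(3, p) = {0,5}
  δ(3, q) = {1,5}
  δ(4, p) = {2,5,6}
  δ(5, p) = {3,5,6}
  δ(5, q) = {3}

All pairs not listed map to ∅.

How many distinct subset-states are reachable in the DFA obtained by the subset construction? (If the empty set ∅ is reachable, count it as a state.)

15

Start state of the DFA: {0}.
{0} --p--> {2,6}  [new]
{0} --q--> ∅  [new]
{2,6} --p--> {1,2,3}  [new]
{2,6} --q--> {1,5}  [new]
∅ --p--> ∅  [seen]
∅ --q--> ∅  [seen]
{1,2,3} --p--> {0,1,2,3,5}  [new]
{1,2,3} --q--> {0,1,5}  [new]
{1,5} --p--> {0,3,5,6}  [new]
{1,5} --q--> {0,3}  [new]
{0,1,2,3,5} --p--> {0,1,2,3,5,6}  [new]
{0,1,2,3,5} --q--> {0,1,3,5}  [new]
{0,1,5} --p--> {0,2,3,5,6}  [new]
{0,1,5} --q--> {0,3}  [seen]
{0,3,5,6} --p--> {0,2,3,5,6}  [seen]
{0,3,5,6} --q--> {1,3,5}  [new]
{0,3} --p--> {0,2,5,6}  [new]
{0,3} --q--> {1,5}  [seen]
{0,1,2,3,5,6} --p--> {0,1,2,3,5,6}  [seen]
{0,1,2,3,5,6} --q--> {0,1,3,5}  [seen]
{0,1,3,5} --p--> {0,2,3,5,6}  [seen]
{0,1,3,5} --q--> {0,1,3,5}  [seen]
{0,2,3,5,6} --p--> {0,1,2,3,5,6}  [seen]
{0,2,3,5,6} --q--> {1,3,5}  [seen]
{1,3,5} --p--> {0,3,5,6}  [seen]
{1,3,5} --q--> {0,1,3,5}  [seen]
{0,2,5,6} --p--> {1,2,3,5,6}  [new]
{0,2,5,6} --q--> {1,3,5}  [seen]
{1,2,3,5,6} --p--> {0,1,2,3,5,6}  [seen]
{1,2,3,5,6} --q--> {0,1,3,5}  [seen]
Reachable DFA states: {0}, {2,6}, ∅, {1,2,3}, {1,5}, {0,1,2,3,5}, {0,1,5}, {0,3,5,6}, {0,3}, {0,1,2,3,5,6}, {0,1,3,5}, {0,2,3,5,6}, {1,3,5}, {0,2,5,6}, {1,2,3,5,6}.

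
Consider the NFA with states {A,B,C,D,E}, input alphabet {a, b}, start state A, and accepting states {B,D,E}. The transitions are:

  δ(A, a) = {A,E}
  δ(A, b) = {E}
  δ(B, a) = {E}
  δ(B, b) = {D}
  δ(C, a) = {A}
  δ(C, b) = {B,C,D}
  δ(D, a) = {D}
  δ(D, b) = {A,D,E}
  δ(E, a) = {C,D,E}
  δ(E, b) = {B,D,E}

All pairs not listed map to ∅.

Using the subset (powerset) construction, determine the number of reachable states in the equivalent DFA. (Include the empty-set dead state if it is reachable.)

Start state of the DFA: {A}.
{A} --a--> {A,E}  [new]
{A} --b--> {E}  [new]
{A,E} --a--> {A,C,D,E}  [new]
{A,E} --b--> {B,D,E}  [new]
{E} --a--> {C,D,E}  [new]
{E} --b--> {B,D,E}  [seen]
{A,C,D,E} --a--> {A,C,D,E}  [seen]
{A,C,D,E} --b--> {A,B,C,D,E}  [new]
{B,D,E} --a--> {C,D,E}  [seen]
{B,D,E} --b--> {A,B,D,E}  [new]
{C,D,E} --a--> {A,C,D,E}  [seen]
{C,D,E} --b--> {A,B,C,D,E}  [seen]
{A,B,C,D,E} --a--> {A,C,D,E}  [seen]
{A,B,C,D,E} --b--> {A,B,C,D,E}  [seen]
{A,B,D,E} --a--> {A,C,D,E}  [seen]
{A,B,D,E} --b--> {A,B,D,E}  [seen]
Reachable DFA states: {A}, {A,E}, {E}, {A,C,D,E}, {B,D,E}, {C,D,E}, {A,B,C,D,E}, {A,B,D,E}.

8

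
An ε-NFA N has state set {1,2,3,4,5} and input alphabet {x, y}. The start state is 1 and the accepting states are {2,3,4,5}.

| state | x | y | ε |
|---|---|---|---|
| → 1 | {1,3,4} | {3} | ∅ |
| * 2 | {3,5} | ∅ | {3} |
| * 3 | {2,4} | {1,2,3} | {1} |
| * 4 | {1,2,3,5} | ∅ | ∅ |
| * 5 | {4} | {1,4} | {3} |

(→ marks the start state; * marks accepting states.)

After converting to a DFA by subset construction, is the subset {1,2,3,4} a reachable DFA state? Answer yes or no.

Start state of the DFA: {1} (ε-closure of the NFA start).
{1} --x--> {1,3,4}  [new]
{1} --y--> {1,3}  [new]
{1,3,4} --x--> {1,2,3,4,5}  [new]
{1,3,4} --y--> {1,2,3}  [new]
{1,3} --x--> {1,2,3,4}  [new]
{1,3} --y--> {1,2,3}  [seen]
{1,2,3,4,5} --x--> {1,2,3,4,5}  [seen]
{1,2,3,4,5} --y--> {1,2,3,4}  [seen]
{1,2,3} --x--> {1,2,3,4,5}  [seen]
{1,2,3} --y--> {1,2,3}  [seen]
{1,2,3,4} --x--> {1,2,3,4,5}  [seen]
{1,2,3,4} --y--> {1,2,3}  [seen]
Reachable DFA states: {1}, {1,3,4}, {1,3}, {1,2,3,4,5}, {1,2,3}, {1,2,3,4}.
{1,2,3,4} is among them.

yes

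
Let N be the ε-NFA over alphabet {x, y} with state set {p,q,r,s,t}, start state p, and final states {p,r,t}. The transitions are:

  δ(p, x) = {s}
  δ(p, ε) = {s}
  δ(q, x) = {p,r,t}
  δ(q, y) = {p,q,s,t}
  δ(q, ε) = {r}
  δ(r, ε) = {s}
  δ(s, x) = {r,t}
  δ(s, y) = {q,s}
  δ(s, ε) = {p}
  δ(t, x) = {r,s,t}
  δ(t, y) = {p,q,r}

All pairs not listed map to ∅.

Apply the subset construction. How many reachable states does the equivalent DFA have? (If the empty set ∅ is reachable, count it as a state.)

Start state of the DFA: {p,s} (ε-closure of the NFA start).
{p,s} --x--> {p,r,s,t}  [new]
{p,s} --y--> {p,q,r,s}  [new]
{p,r,s,t} --x--> {p,r,s,t}  [seen]
{p,r,s,t} --y--> {p,q,r,s}  [seen]
{p,q,r,s} --x--> {p,r,s,t}  [seen]
{p,q,r,s} --y--> {p,q,r,s,t}  [new]
{p,q,r,s,t} --x--> {p,r,s,t}  [seen]
{p,q,r,s,t} --y--> {p,q,r,s,t}  [seen]
Reachable DFA states: {p,s}, {p,r,s,t}, {p,q,r,s}, {p,q,r,s,t}.

4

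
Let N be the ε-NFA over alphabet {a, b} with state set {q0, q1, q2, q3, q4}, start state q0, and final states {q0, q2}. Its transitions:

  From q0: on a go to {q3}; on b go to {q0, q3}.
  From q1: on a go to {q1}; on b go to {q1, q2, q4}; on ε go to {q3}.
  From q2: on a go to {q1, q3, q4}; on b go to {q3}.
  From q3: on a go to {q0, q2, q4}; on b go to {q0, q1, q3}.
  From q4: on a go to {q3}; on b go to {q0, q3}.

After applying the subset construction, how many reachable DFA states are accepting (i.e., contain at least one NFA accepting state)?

6

Start state of the DFA: {q0} (ε-closure of the NFA start).
{q0} --a--> {q3}  [new]
{q0} --b--> {q0, q3}  [new]
{q3} --a--> {q0, q2, q4}  [new]
{q3} --b--> {q0, q1, q3}  [new]
{q0, q3} --a--> {q0, q2, q3, q4}  [new]
{q0, q3} --b--> {q0, q1, q3}  [seen]
{q0, q2, q4} --a--> {q1, q3, q4}  [new]
{q0, q2, q4} --b--> {q0, q3}  [seen]
{q0, q1, q3} --a--> {q0, q1, q2, q3, q4}  [new]
{q0, q1, q3} --b--> {q0, q1, q2, q3, q4}  [seen]
{q0, q2, q3, q4} --a--> {q0, q1, q2, q3, q4}  [seen]
{q0, q2, q3, q4} --b--> {q0, q1, q3}  [seen]
{q1, q3, q4} --a--> {q0, q1, q2, q3, q4}  [seen]
{q1, q3, q4} --b--> {q0, q1, q2, q3, q4}  [seen]
{q0, q1, q2, q3, q4} --a--> {q0, q1, q2, q3, q4}  [seen]
{q0, q1, q2, q3, q4} --b--> {q0, q1, q2, q3, q4}  [seen]
Reachable DFA states: {q0}, {q3}, {q0, q3}, {q0, q2, q4}, {q0, q1, q3}, {q0, q2, q3, q4}, {q1, q3, q4}, {q0, q1, q2, q3, q4}.
Accepting DFA states (contain an NFA accepting state): {q0}, {q0, q3}, {q0, q2, q4}, {q0, q1, q3}, {q0, q2, q3, q4}, {q0, q1, q2, q3, q4}.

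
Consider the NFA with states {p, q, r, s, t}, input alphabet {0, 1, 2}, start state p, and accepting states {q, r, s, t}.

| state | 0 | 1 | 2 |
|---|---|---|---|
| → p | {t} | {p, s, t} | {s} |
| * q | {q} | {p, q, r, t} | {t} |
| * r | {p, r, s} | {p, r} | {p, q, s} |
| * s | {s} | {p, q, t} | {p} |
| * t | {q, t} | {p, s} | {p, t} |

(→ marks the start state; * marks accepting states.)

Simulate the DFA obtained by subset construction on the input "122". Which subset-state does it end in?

Start: {p}.
δ(p,1) = {p, s, t}.
Union: {p, s, t}.
After 1: {p, s, t}.
δ(p,2) = {s}; δ(s,2) = {p}; δ(t,2) = {p, t}.
Union: {p, s, t}.
After 2: {p, s, t}.
δ(p,2) = {s}; δ(s,2) = {p}; δ(t,2) = {p, t}.
Union: {p, s, t}.
After 2: {p, s, t}.

{p, s, t}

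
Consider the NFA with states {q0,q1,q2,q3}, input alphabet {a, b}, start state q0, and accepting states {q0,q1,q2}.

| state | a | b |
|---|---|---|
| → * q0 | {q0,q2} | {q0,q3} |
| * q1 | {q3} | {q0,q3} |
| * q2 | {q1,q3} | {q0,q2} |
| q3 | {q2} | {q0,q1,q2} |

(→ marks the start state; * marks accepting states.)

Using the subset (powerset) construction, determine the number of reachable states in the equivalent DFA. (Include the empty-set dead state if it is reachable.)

Start state of the DFA: {q0}.
{q0} --a--> {q0,q2}  [new]
{q0} --b--> {q0,q3}  [new]
{q0,q2} --a--> {q0,q1,q2,q3}  [new]
{q0,q2} --b--> {q0,q2,q3}  [new]
{q0,q3} --a--> {q0,q2}  [seen]
{q0,q3} --b--> {q0,q1,q2,q3}  [seen]
{q0,q1,q2,q3} --a--> {q0,q1,q2,q3}  [seen]
{q0,q1,q2,q3} --b--> {q0,q1,q2,q3}  [seen]
{q0,q2,q3} --a--> {q0,q1,q2,q3}  [seen]
{q0,q2,q3} --b--> {q0,q1,q2,q3}  [seen]
Reachable DFA states: {q0}, {q0,q2}, {q0,q3}, {q0,q1,q2,q3}, {q0,q2,q3}.

5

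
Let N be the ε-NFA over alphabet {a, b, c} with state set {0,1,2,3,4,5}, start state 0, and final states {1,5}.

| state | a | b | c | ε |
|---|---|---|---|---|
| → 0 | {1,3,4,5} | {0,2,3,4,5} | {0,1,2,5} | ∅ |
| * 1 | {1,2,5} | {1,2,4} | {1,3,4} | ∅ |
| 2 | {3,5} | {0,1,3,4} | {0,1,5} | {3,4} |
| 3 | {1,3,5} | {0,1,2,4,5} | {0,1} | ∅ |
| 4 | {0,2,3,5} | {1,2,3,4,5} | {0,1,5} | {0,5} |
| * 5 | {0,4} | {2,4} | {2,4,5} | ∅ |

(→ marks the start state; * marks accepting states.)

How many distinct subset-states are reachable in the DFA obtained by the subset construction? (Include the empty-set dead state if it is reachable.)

Start state of the DFA: {0} (ε-closure of the NFA start).
{0} --a--> {0,1,3,4,5}  [new]
{0} --b--> {0,2,3,4,5}  [new]
{0} --c--> {0,1,2,3,4,5}  [new]
{0,1,3,4,5} --a--> {0,1,2,3,4,5}  [seen]
{0,1,3,4,5} --b--> {0,1,2,3,4,5}  [seen]
{0,1,3,4,5} --c--> {0,1,2,3,4,5}  [seen]
{0,2,3,4,5} --a--> {0,1,2,3,4,5}  [seen]
{0,2,3,4,5} --b--> {0,1,2,3,4,5}  [seen]
{0,2,3,4,5} --c--> {0,1,2,3,4,5}  [seen]
{0,1,2,3,4,5} --a--> {0,1,2,3,4,5}  [seen]
{0,1,2,3,4,5} --b--> {0,1,2,3,4,5}  [seen]
{0,1,2,3,4,5} --c--> {0,1,2,3,4,5}  [seen]
Reachable DFA states: {0}, {0,1,3,4,5}, {0,2,3,4,5}, {0,1,2,3,4,5}.

4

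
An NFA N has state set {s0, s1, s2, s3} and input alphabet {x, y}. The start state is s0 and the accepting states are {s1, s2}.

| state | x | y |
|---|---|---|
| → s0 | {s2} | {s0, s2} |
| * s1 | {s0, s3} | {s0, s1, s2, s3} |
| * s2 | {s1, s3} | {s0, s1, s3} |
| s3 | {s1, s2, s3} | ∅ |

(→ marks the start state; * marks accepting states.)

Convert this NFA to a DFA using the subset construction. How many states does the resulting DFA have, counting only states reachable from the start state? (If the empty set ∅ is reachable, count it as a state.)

7

Start state of the DFA: {s0}.
{s0} --x--> {s2}  [new]
{s0} --y--> {s0, s2}  [new]
{s2} --x--> {s1, s3}  [new]
{s2} --y--> {s0, s1, s3}  [new]
{s0, s2} --x--> {s1, s2, s3}  [new]
{s0, s2} --y--> {s0, s1, s2, s3}  [new]
{s1, s3} --x--> {s0, s1, s2, s3}  [seen]
{s1, s3} --y--> {s0, s1, s2, s3}  [seen]
{s0, s1, s3} --x--> {s0, s1, s2, s3}  [seen]
{s0, s1, s3} --y--> {s0, s1, s2, s3}  [seen]
{s1, s2, s3} --x--> {s0, s1, s2, s3}  [seen]
{s1, s2, s3} --y--> {s0, s1, s2, s3}  [seen]
{s0, s1, s2, s3} --x--> {s0, s1, s2, s3}  [seen]
{s0, s1, s2, s3} --y--> {s0, s1, s2, s3}  [seen]
Reachable DFA states: {s0}, {s2}, {s0, s2}, {s1, s3}, {s0, s1, s3}, {s1, s2, s3}, {s0, s1, s2, s3}.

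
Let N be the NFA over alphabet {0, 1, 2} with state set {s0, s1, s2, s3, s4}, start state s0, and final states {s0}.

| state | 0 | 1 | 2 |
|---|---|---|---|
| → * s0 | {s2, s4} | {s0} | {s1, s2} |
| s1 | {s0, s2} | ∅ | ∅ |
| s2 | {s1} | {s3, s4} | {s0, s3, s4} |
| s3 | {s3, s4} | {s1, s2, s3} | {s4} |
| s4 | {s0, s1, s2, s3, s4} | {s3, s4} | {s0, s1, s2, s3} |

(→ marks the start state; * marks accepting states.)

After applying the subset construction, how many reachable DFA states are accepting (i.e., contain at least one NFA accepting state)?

Start state of the DFA: {s0}.
{s0} --0--> {s2, s4}  [new]
{s0} --1--> {s0}  [seen]
{s0} --2--> {s1, s2}  [new]
{s2, s4} --0--> {s0, s1, s2, s3, s4}  [new]
{s2, s4} --1--> {s3, s4}  [new]
{s2, s4} --2--> {s0, s1, s2, s3, s4}  [seen]
{s1, s2} --0--> {s0, s1, s2}  [new]
{s1, s2} --1--> {s3, s4}  [seen]
{s1, s2} --2--> {s0, s3, s4}  [new]
{s0, s1, s2, s3, s4} --0--> {s0, s1, s2, s3, s4}  [seen]
{s0, s1, s2, s3, s4} --1--> {s0, s1, s2, s3, s4}  [seen]
{s0, s1, s2, s3, s4} --2--> {s0, s1, s2, s3, s4}  [seen]
{s3, s4} --0--> {s0, s1, s2, s3, s4}  [seen]
{s3, s4} --1--> {s1, s2, s3, s4}  [new]
{s3, s4} --2--> {s0, s1, s2, s3, s4}  [seen]
{s0, s1, s2} --0--> {s0, s1, s2, s4}  [new]
{s0, s1, s2} --1--> {s0, s3, s4}  [seen]
{s0, s1, s2} --2--> {s0, s1, s2, s3, s4}  [seen]
{s0, s3, s4} --0--> {s0, s1, s2, s3, s4}  [seen]
{s0, s3, s4} --1--> {s0, s1, s2, s3, s4}  [seen]
{s0, s3, s4} --2--> {s0, s1, s2, s3, s4}  [seen]
{s1, s2, s3, s4} --0--> {s0, s1, s2, s3, s4}  [seen]
{s1, s2, s3, s4} --1--> {s1, s2, s3, s4}  [seen]
{s1, s2, s3, s4} --2--> {s0, s1, s2, s3, s4}  [seen]
{s0, s1, s2, s4} --0--> {s0, s1, s2, s3, s4}  [seen]
{s0, s1, s2, s4} --1--> {s0, s3, s4}  [seen]
{s0, s1, s2, s4} --2--> {s0, s1, s2, s3, s4}  [seen]
Reachable DFA states: {s0}, {s2, s4}, {s1, s2}, {s0, s1, s2, s3, s4}, {s3, s4}, {s0, s1, s2}, {s0, s3, s4}, {s1, s2, s3, s4}, {s0, s1, s2, s4}.
Accepting DFA states (contain an NFA accepting state): {s0}, {s0, s1, s2, s3, s4}, {s0, s1, s2}, {s0, s3, s4}, {s0, s1, s2, s4}.

5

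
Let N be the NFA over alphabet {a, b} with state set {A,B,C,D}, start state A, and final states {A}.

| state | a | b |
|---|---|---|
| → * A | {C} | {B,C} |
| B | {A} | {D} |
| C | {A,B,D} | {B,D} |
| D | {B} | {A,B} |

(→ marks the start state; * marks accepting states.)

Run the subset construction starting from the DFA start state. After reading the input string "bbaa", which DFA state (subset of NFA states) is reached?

Start: {A}.
δ(A,b) = {B,C}.
Union: {B,C}.
After b: {B,C}.
δ(B,b) = {D}; δ(C,b) = {B,D}.
Union: {B,D}.
After b: {B,D}.
δ(B,a) = {A}; δ(D,a) = {B}.
Union: {A,B}.
After a: {A,B}.
δ(A,a) = {C}; δ(B,a) = {A}.
Union: {A,C}.
After a: {A,C}.

{A,C}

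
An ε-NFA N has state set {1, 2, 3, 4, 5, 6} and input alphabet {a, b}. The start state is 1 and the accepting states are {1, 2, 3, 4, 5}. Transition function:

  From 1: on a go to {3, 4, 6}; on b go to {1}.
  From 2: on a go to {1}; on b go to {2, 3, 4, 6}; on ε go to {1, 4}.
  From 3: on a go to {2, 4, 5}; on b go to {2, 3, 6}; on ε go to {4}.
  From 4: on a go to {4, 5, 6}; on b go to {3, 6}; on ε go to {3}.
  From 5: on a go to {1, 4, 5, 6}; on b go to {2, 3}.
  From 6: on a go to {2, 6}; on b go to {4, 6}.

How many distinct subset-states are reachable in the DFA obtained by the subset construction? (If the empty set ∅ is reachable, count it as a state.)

4

Start state of the DFA: {1} (ε-closure of the NFA start).
{1} --a--> {3, 4, 6}  [new]
{1} --b--> {1}  [seen]
{3, 4, 6} --a--> {1, 2, 3, 4, 5, 6}  [new]
{3, 4, 6} --b--> {1, 2, 3, 4, 6}  [new]
{1, 2, 3, 4, 5, 6} --a--> {1, 2, 3, 4, 5, 6}  [seen]
{1, 2, 3, 4, 5, 6} --b--> {1, 2, 3, 4, 6}  [seen]
{1, 2, 3, 4, 6} --a--> {1, 2, 3, 4, 5, 6}  [seen]
{1, 2, 3, 4, 6} --b--> {1, 2, 3, 4, 6}  [seen]
Reachable DFA states: {1}, {3, 4, 6}, {1, 2, 3, 4, 5, 6}, {1, 2, 3, 4, 6}.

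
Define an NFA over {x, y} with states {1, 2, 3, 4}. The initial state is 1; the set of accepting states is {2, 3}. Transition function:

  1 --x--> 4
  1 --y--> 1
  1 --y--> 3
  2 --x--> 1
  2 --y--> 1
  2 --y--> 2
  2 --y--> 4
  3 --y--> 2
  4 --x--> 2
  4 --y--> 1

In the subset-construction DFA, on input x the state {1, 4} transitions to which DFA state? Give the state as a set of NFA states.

δ(1,x) = {4}; δ(4,x) = {2}.
Union: {2, 4}.

{2, 4}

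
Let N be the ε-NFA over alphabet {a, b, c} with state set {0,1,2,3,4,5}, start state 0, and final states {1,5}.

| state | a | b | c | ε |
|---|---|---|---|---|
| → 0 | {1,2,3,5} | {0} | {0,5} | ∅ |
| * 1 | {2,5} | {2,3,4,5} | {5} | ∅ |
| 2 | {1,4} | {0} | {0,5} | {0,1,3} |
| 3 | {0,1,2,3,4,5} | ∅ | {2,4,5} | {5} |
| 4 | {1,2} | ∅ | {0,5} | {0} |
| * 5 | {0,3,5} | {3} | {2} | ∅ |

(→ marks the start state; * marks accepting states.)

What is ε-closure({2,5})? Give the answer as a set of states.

Begin with {2,5}.
2 →ε {0,1,3}; add 0, 1, 3.
ε-closure = {0,1,2,3,5}.

{0,1,2,3,5}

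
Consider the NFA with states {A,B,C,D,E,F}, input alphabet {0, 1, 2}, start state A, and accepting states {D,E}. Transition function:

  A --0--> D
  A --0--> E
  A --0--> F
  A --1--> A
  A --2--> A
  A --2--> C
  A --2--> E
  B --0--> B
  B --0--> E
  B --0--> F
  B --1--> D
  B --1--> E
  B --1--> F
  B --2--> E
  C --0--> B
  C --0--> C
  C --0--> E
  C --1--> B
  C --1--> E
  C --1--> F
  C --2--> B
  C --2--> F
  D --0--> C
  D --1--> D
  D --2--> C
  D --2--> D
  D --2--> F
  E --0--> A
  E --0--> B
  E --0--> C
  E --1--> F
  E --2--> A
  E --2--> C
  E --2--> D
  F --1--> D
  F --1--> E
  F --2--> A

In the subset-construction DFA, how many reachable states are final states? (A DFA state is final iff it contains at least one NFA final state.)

12

Start state of the DFA: {A}.
{A} --0--> {D,E,F}  [new]
{A} --1--> {A}  [seen]
{A} --2--> {A,C,E}  [new]
{D,E,F} --0--> {A,B,C}  [new]
{D,E,F} --1--> {D,E,F}  [seen]
{D,E,F} --2--> {A,C,D,F}  [new]
{A,C,E} --0--> {A,B,C,D,E,F}  [new]
{A,C,E} --1--> {A,B,E,F}  [new]
{A,C,E} --2--> {A,B,C,D,E,F}  [seen]
{A,B,C} --0--> {B,C,D,E,F}  [new]
{A,B,C} --1--> {A,B,D,E,F}  [new]
{A,B,C} --2--> {A,B,C,E,F}  [new]
{A,C,D,F} --0--> {B,C,D,E,F}  [seen]
{A,C,D,F} --1--> {A,B,D,E,F}  [seen]
{A,C,D,F} --2--> {A,B,C,D,E,F}  [seen]
{A,B,C,D,E,F} --0--> {A,B,C,D,E,F}  [seen]
{A,B,C,D,E,F} --1--> {A,B,D,E,F}  [seen]
{A,B,C,D,E,F} --2--> {A,B,C,D,E,F}  [seen]
{A,B,E,F} --0--> {A,B,C,D,E,F}  [seen]
{A,B,E,F} --1--> {A,D,E,F}  [new]
{A,B,E,F} --2--> {A,C,D,E}  [new]
{B,C,D,E,F} --0--> {A,B,C,E,F}  [seen]
{B,C,D,E,F} --1--> {B,D,E,F}  [new]
{B,C,D,E,F} --2--> {A,B,C,D,E,F}  [seen]
{A,B,D,E,F} --0--> {A,B,C,D,E,F}  [seen]
{A,B,D,E,F} --1--> {A,D,E,F}  [seen]
{A,B,D,E,F} --2--> {A,C,D,E,F}  [new]
{A,B,C,E,F} --0--> {A,B,C,D,E,F}  [seen]
{A,B,C,E,F} --1--> {A,B,D,E,F}  [seen]
{A,B,C,E,F} --2--> {A,B,C,D,E,F}  [seen]
{A,D,E,F} --0--> {A,B,C,D,E,F}  [seen]
{A,D,E,F} --1--> {A,D,E,F}  [seen]
{A,D,E,F} --2--> {A,C,D,E,F}  [seen]
{A,C,D,E} --0--> {A,B,C,D,E,F}  [seen]
{A,C,D,E} --1--> {A,B,D,E,F}  [seen]
{A,C,D,E} --2--> {A,B,C,D,E,F}  [seen]
{B,D,E,F} --0--> {A,B,C,E,F}  [seen]
{B,D,E,F} --1--> {D,E,F}  [seen]
{B,D,E,F} --2--> {A,C,D,E,F}  [seen]
{A,C,D,E,F} --0--> {A,B,C,D,E,F}  [seen]
{A,C,D,E,F} --1--> {A,B,D,E,F}  [seen]
{A,C,D,E,F} --2--> {A,B,C,D,E,F}  [seen]
Reachable DFA states: {A}, {D,E,F}, {A,C,E}, {A,B,C}, {A,C,D,F}, {A,B,C,D,E,F}, {A,B,E,F}, {B,C,D,E,F}, {A,B,D,E,F}, {A,B,C,E,F}, {A,D,E,F}, {A,C,D,E}, {B,D,E,F}, {A,C,D,E,F}.
Accepting DFA states (contain an NFA accepting state): {D,E,F}, {A,C,E}, {A,C,D,F}, {A,B,C,D,E,F}, {A,B,E,F}, {B,C,D,E,F}, {A,B,D,E,F}, {A,B,C,E,F}, {A,D,E,F}, {A,C,D,E}, {B,D,E,F}, {A,C,D,E,F}.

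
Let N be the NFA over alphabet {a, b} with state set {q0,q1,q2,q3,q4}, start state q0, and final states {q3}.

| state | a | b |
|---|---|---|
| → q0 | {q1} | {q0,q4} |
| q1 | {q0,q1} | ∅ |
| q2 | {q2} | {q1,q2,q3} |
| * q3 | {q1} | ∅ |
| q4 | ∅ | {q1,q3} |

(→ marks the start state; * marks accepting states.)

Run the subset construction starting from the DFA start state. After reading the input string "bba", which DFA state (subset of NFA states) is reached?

Start: {q0}.
δ(q0,b) = {q0,q4}.
Union: {q0,q4}.
After b: {q0,q4}.
δ(q0,b) = {q0,q4}; δ(q4,b) = {q1,q3}.
Union: {q0,q1,q3,q4}.
After b: {q0,q1,q3,q4}.
δ(q0,a) = {q1}; δ(q1,a) = {q0,q1}; δ(q3,a) = {q1}; δ(q4,a) = ∅.
Union: {q0,q1}.
After a: {q0,q1}.

{q0,q1}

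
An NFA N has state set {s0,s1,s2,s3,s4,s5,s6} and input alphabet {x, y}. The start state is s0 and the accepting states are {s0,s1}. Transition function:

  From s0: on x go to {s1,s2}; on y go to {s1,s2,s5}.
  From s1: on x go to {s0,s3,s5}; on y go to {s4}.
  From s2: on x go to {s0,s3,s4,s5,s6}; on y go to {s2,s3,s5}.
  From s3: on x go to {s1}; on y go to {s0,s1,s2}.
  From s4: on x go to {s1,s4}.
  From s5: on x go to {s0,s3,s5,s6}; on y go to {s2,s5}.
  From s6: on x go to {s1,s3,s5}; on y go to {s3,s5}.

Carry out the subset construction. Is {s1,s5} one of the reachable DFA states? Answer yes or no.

no

Start state of the DFA: {s0}.
{s0} --x--> {s1,s2}  [new]
{s0} --y--> {s1,s2,s5}  [new]
{s1,s2} --x--> {s0,s3,s4,s5,s6}  [new]
{s1,s2} --y--> {s2,s3,s4,s5}  [new]
{s1,s2,s5} --x--> {s0,s3,s4,s5,s6}  [seen]
{s1,s2,s5} --y--> {s2,s3,s4,s5}  [seen]
{s0,s3,s4,s5,s6} --x--> {s0,s1,s2,s3,s4,s5,s6}  [new]
{s0,s3,s4,s5,s6} --y--> {s0,s1,s2,s3,s5}  [new]
{s2,s3,s4,s5} --x--> {s0,s1,s3,s4,s5,s6}  [new]
{s2,s3,s4,s5} --y--> {s0,s1,s2,s3,s5}  [seen]
{s0,s1,s2,s3,s4,s5,s6} --x--> {s0,s1,s2,s3,s4,s5,s6}  [seen]
{s0,s1,s2,s3,s4,s5,s6} --y--> {s0,s1,s2,s3,s4,s5}  [new]
{s0,s1,s2,s3,s5} --x--> {s0,s1,s2,s3,s4,s5,s6}  [seen]
{s0,s1,s2,s3,s5} --y--> {s0,s1,s2,s3,s4,s5}  [seen]
{s0,s1,s3,s4,s5,s6} --x--> {s0,s1,s2,s3,s4,s5,s6}  [seen]
{s0,s1,s3,s4,s5,s6} --y--> {s0,s1,s2,s3,s4,s5}  [seen]
{s0,s1,s2,s3,s4,s5} --x--> {s0,s1,s2,s3,s4,s5,s6}  [seen]
{s0,s1,s2,s3,s4,s5} --y--> {s0,s1,s2,s3,s4,s5}  [seen]
Reachable DFA states: {s0}, {s1,s2}, {s1,s2,s5}, {s0,s3,s4,s5,s6}, {s2,s3,s4,s5}, {s0,s1,s2,s3,s4,s5,s6}, {s0,s1,s2,s3,s5}, {s0,s1,s3,s4,s5,s6}, {s0,s1,s2,s3,s4,s5}.
{s1,s5} is not among them.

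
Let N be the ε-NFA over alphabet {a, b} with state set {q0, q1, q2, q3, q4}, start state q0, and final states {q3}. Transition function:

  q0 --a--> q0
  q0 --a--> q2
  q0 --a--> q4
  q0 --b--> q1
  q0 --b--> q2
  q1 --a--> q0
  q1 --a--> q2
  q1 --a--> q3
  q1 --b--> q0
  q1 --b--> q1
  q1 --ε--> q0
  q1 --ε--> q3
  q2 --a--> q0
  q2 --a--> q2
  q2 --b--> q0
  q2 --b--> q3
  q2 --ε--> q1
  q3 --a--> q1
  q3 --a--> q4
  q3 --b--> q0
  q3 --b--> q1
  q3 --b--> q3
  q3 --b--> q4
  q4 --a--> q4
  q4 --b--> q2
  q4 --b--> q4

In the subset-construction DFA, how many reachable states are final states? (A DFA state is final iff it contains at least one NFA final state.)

Start state of the DFA: {q0} (ε-closure of the NFA start).
{q0} --a--> {q0, q1, q2, q3, q4}  [new]
{q0} --b--> {q0, q1, q2, q3}  [new]
{q0, q1, q2, q3, q4} --a--> {q0, q1, q2, q3, q4}  [seen]
{q0, q1, q2, q3, q4} --b--> {q0, q1, q2, q3, q4}  [seen]
{q0, q1, q2, q3} --a--> {q0, q1, q2, q3, q4}  [seen]
{q0, q1, q2, q3} --b--> {q0, q1, q2, q3, q4}  [seen]
Reachable DFA states: {q0}, {q0, q1, q2, q3, q4}, {q0, q1, q2, q3}.
Accepting DFA states (contain an NFA accepting state): {q0, q1, q2, q3, q4}, {q0, q1, q2, q3}.

2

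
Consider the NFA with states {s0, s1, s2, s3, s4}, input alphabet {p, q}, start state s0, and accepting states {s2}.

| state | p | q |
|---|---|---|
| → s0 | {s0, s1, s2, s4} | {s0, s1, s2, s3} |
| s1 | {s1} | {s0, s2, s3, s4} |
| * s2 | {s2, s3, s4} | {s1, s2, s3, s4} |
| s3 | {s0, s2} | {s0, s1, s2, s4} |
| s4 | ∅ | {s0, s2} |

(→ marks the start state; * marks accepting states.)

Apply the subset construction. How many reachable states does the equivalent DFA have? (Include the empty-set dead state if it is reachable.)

Start state of the DFA: {s0}.
{s0} --p--> {s0, s1, s2, s4}  [new]
{s0} --q--> {s0, s1, s2, s3}  [new]
{s0, s1, s2, s4} --p--> {s0, s1, s2, s3, s4}  [new]
{s0, s1, s2, s4} --q--> {s0, s1, s2, s3, s4}  [seen]
{s0, s1, s2, s3} --p--> {s0, s1, s2, s3, s4}  [seen]
{s0, s1, s2, s3} --q--> {s0, s1, s2, s3, s4}  [seen]
{s0, s1, s2, s3, s4} --p--> {s0, s1, s2, s3, s4}  [seen]
{s0, s1, s2, s3, s4} --q--> {s0, s1, s2, s3, s4}  [seen]
Reachable DFA states: {s0}, {s0, s1, s2, s4}, {s0, s1, s2, s3}, {s0, s1, s2, s3, s4}.

4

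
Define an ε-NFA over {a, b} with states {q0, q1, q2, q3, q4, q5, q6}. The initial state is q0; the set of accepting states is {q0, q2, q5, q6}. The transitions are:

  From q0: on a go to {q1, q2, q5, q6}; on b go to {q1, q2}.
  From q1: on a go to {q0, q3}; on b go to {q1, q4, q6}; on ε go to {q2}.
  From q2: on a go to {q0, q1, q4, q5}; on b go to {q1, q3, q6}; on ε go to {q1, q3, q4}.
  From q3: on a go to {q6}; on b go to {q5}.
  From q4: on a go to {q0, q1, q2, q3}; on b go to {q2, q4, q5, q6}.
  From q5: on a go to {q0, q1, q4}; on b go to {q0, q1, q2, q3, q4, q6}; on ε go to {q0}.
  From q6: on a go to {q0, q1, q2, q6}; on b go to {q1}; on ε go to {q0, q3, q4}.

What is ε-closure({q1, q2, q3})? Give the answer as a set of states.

Begin with {q1, q2, q3}.
q2 →ε {q1, q3, q4}; add q4.
ε-closure = {q1, q2, q3, q4}.

{q1, q2, q3, q4}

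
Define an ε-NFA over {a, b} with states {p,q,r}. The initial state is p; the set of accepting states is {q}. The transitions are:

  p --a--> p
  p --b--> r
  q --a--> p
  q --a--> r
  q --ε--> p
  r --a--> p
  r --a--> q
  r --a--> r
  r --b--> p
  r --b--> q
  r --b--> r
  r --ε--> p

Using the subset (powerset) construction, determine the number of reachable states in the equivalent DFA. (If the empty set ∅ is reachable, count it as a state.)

3

Start state of the DFA: {p} (ε-closure of the NFA start).
{p} --a--> {p}  [seen]
{p} --b--> {p,r}  [new]
{p,r} --a--> {p,q,r}  [new]
{p,r} --b--> {p,q,r}  [seen]
{p,q,r} --a--> {p,q,r}  [seen]
{p,q,r} --b--> {p,q,r}  [seen]
Reachable DFA states: {p}, {p,r}, {p,q,r}.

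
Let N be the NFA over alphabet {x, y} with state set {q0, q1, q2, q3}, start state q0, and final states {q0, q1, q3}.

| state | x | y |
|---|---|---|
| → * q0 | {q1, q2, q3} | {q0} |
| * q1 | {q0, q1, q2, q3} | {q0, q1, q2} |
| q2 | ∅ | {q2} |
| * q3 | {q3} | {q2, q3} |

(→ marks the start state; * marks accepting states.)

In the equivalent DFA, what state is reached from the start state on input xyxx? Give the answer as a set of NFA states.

{q0, q1, q2, q3}

Start: {q0}.
δ(q0,x) = {q1, q2, q3}.
Union: {q1, q2, q3}.
After x: {q1, q2, q3}.
δ(q1,y) = {q0, q1, q2}; δ(q2,y) = {q2}; δ(q3,y) = {q2, q3}.
Union: {q0, q1, q2, q3}.
After y: {q0, q1, q2, q3}.
δ(q0,x) = {q1, q2, q3}; δ(q1,x) = {q0, q1, q2, q3}; δ(q2,x) = ∅; δ(q3,x) = {q3}.
Union: {q0, q1, q2, q3}.
After x: {q0, q1, q2, q3}.
δ(q0,x) = {q1, q2, q3}; δ(q1,x) = {q0, q1, q2, q3}; δ(q2,x) = ∅; δ(q3,x) = {q3}.
Union: {q0, q1, q2, q3}.
After x: {q0, q1, q2, q3}.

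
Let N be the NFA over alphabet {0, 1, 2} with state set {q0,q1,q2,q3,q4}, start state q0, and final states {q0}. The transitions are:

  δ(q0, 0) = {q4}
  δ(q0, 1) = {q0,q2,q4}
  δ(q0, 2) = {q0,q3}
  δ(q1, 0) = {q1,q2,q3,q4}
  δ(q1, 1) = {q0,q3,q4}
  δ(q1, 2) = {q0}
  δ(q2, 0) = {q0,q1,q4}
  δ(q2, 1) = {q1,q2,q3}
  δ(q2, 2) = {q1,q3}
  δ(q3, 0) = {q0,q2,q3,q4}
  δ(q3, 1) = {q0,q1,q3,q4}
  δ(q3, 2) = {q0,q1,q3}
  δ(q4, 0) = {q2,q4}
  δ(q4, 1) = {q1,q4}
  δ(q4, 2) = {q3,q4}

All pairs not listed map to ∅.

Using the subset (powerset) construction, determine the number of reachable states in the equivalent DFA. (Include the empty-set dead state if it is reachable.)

Start state of the DFA: {q0}.
{q0} --0--> {q4}  [new]
{q0} --1--> {q0,q2,q4}  [new]
{q0} --2--> {q0,q3}  [new]
{q4} --0--> {q2,q4}  [new]
{q4} --1--> {q1,q4}  [new]
{q4} --2--> {q3,q4}  [new]
{q0,q2,q4} --0--> {q0,q1,q2,q4}  [new]
{q0,q2,q4} --1--> {q0,q1,q2,q3,q4}  [new]
{q0,q2,q4} --2--> {q0,q1,q3,q4}  [new]
{q0,q3} --0--> {q0,q2,q3,q4}  [new]
{q0,q3} --1--> {q0,q1,q2,q3,q4}  [seen]
{q0,q3} --2--> {q0,q1,q3}  [new]
{q2,q4} --0--> {q0,q1,q2,q4}  [seen]
{q2,q4} --1--> {q1,q2,q3,q4}  [new]
{q2,q4} --2--> {q1,q3,q4}  [new]
{q1,q4} --0--> {q1,q2,q3,q4}  [seen]
{q1,q4} --1--> {q0,q1,q3,q4}  [seen]
{q1,q4} --2--> {q0,q3,q4}  [new]
{q3,q4} --0--> {q0,q2,q3,q4}  [seen]
{q3,q4} --1--> {q0,q1,q3,q4}  [seen]
{q3,q4} --2--> {q0,q1,q3,q4}  [seen]
{q0,q1,q2,q4} --0--> {q0,q1,q2,q3,q4}  [seen]
{q0,q1,q2,q4} --1--> {q0,q1,q2,q3,q4}  [seen]
{q0,q1,q2,q4} --2--> {q0,q1,q3,q4}  [seen]
{q0,q1,q2,q3,q4} --0--> {q0,q1,q2,q3,q4}  [seen]
{q0,q1,q2,q3,q4} --1--> {q0,q1,q2,q3,q4}  [seen]
{q0,q1,q2,q3,q4} --2--> {q0,q1,q3,q4}  [seen]
{q0,q1,q3,q4} --0--> {q0,q1,q2,q3,q4}  [seen]
{q0,q1,q3,q4} --1--> {q0,q1,q2,q3,q4}  [seen]
{q0,q1,q3,q4} --2--> {q0,q1,q3,q4}  [seen]
{q0,q2,q3,q4} --0--> {q0,q1,q2,q3,q4}  [seen]
{q0,q2,q3,q4} --1--> {q0,q1,q2,q3,q4}  [seen]
{q0,q2,q3,q4} --2--> {q0,q1,q3,q4}  [seen]
{q0,q1,q3} --0--> {q0,q1,q2,q3,q4}  [seen]
{q0,q1,q3} --1--> {q0,q1,q2,q3,q4}  [seen]
{q0,q1,q3} --2--> {q0,q1,q3}  [seen]
{q1,q2,q3,q4} --0--> {q0,q1,q2,q3,q4}  [seen]
{q1,q2,q3,q4} --1--> {q0,q1,q2,q3,q4}  [seen]
{q1,q2,q3,q4} --2--> {q0,q1,q3,q4}  [seen]
{q1,q3,q4} --0--> {q0,q1,q2,q3,q4}  [seen]
{q1,q3,q4} --1--> {q0,q1,q3,q4}  [seen]
{q1,q3,q4} --2--> {q0,q1,q3,q4}  [seen]
{q0,q3,q4} --0--> {q0,q2,q3,q4}  [seen]
{q0,q3,q4} --1--> {q0,q1,q2,q3,q4}  [seen]
{q0,q3,q4} --2--> {q0,q1,q3,q4}  [seen]
Reachable DFA states: {q0}, {q4}, {q0,q2,q4}, {q0,q3}, {q2,q4}, {q1,q4}, {q3,q4}, {q0,q1,q2,q4}, {q0,q1,q2,q3,q4}, {q0,q1,q3,q4}, {q0,q2,q3,q4}, {q0,q1,q3}, {q1,q2,q3,q4}, {q1,q3,q4}, {q0,q3,q4}.

15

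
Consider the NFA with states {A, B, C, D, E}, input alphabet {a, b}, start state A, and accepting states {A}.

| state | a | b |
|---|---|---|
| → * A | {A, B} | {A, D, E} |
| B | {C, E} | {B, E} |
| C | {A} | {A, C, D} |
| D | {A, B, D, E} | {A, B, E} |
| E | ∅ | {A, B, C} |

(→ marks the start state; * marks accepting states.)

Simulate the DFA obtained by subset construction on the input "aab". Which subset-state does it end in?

Start: {A}.
δ(A,a) = {A, B}.
Union: {A, B}.
After a: {A, B}.
δ(A,a) = {A, B}; δ(B,a) = {C, E}.
Union: {A, B, C, E}.
After a: {A, B, C, E}.
δ(A,b) = {A, D, E}; δ(B,b) = {B, E}; δ(C,b) = {A, C, D}; δ(E,b) = {A, B, C}.
Union: {A, B, C, D, E}.
After b: {A, B, C, D, E}.

{A, B, C, D, E}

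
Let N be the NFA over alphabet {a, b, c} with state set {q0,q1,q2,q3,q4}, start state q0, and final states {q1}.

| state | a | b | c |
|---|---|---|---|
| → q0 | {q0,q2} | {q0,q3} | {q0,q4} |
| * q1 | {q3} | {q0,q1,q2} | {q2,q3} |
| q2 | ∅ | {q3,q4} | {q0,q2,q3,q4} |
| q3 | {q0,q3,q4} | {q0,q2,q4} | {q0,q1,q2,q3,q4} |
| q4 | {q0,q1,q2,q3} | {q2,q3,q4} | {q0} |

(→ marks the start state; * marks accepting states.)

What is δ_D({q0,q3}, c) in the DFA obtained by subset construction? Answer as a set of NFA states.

{q0,q1,q2,q3,q4}

δ(q0,c) = {q0,q4}; δ(q3,c) = {q0,q1,q2,q3,q4}.
Union: {q0,q1,q2,q3,q4}.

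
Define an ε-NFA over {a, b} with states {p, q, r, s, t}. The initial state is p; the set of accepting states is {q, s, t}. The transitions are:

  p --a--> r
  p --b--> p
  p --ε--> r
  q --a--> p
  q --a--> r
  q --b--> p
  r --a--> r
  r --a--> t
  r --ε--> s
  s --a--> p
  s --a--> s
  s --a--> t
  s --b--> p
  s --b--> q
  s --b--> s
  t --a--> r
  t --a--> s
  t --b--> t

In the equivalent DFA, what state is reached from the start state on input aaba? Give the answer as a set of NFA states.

{p, r, s, t}

Start: {p, r, s}.
δ(p,a) = {r}; δ(r,a) = {r, t}; δ(s,a) = {p, s, t}.
Union: {p, r, s, t}.
After a: {p, r, s, t}.
δ(p,a) = {r}; δ(r,a) = {r, t}; δ(s,a) = {p, s, t}; δ(t,a) = {r, s}.
Union: {p, r, s, t}.
After a: {p, r, s, t}.
δ(p,b) = {p}; δ(r,b) = ∅; δ(s,b) = {p, q, s}; δ(t,b) = {t}.
Union: {p, q, s, t}.
ε-closure gives {p, q, r, s, t}.
After b: {p, q, r, s, t}.
δ(p,a) = {r}; δ(q,a) = {p, r}; δ(r,a) = {r, t}; δ(s,a) = {p, s, t}; δ(t,a) = {r, s}.
Union: {p, r, s, t}.
After a: {p, r, s, t}.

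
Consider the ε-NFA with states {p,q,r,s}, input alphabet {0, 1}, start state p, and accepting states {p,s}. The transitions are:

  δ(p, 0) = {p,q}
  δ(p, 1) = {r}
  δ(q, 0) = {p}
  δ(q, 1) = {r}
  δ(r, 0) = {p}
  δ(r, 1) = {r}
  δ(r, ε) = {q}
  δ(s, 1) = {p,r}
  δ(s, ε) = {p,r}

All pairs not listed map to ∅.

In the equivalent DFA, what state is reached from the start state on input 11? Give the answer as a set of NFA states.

{q,r}

Start: {p}.
δ(p,1) = {r}.
Union: {r}.
ε-closure gives {q,r}.
After 1: {q,r}.
δ(q,1) = {r}; δ(r,1) = {r}.
Union: {r}.
ε-closure gives {q,r}.
After 1: {q,r}.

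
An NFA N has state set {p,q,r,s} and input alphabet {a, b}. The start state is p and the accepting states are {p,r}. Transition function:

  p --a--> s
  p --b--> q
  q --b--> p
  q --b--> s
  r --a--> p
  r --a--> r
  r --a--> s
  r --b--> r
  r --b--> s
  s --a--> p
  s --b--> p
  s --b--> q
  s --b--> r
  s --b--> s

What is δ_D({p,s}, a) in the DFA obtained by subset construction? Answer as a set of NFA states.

δ(p,a) = {s}; δ(s,a) = {p}.
Union: {p,s}.

{p,s}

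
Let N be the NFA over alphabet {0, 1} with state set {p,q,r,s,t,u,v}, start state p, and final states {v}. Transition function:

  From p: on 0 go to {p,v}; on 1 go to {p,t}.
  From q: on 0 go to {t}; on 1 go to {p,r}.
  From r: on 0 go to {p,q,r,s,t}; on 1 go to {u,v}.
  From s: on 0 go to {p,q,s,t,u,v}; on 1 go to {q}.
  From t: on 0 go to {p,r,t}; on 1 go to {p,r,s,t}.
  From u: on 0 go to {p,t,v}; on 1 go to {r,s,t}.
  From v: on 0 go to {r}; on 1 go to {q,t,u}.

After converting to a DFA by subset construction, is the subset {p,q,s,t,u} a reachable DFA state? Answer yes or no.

no

Start state of the DFA: {p}.
{p} --0--> {p,v}  [new]
{p} --1--> {p,t}  [new]
{p,v} --0--> {p,r,v}  [new]
{p,v} --1--> {p,q,t,u}  [new]
{p,t} --0--> {p,r,t,v}  [new]
{p,t} --1--> {p,r,s,t}  [new]
{p,r,v} --0--> {p,q,r,s,t,v}  [new]
{p,r,v} --1--> {p,q,t,u,v}  [new]
{p,q,t,u} --0--> {p,r,t,v}  [seen]
{p,q,t,u} --1--> {p,r,s,t}  [seen]
{p,r,t,v} --0--> {p,q,r,s,t,v}  [seen]
{p,r,t,v} --1--> {p,q,r,s,t,u,v}  [new]
{p,r,s,t} --0--> {p,q,r,s,t,u,v}  [seen]
{p,r,s,t} --1--> {p,q,r,s,t,u,v}  [seen]
{p,q,r,s,t,v} --0--> {p,q,r,s,t,u,v}  [seen]
{p,q,r,s,t,v} --1--> {p,q,r,s,t,u,v}  [seen]
{p,q,t,u,v} --0--> {p,r,t,v}  [seen]
{p,q,t,u,v} --1--> {p,q,r,s,t,u}  [new]
{p,q,r,s,t,u,v} --0--> {p,q,r,s,t,u,v}  [seen]
{p,q,r,s,t,u,v} --1--> {p,q,r,s,t,u,v}  [seen]
{p,q,r,s,t,u} --0--> {p,q,r,s,t,u,v}  [seen]
{p,q,r,s,t,u} --1--> {p,q,r,s,t,u,v}  [seen]
Reachable DFA states: {p}, {p,v}, {p,t}, {p,r,v}, {p,q,t,u}, {p,r,t,v}, {p,r,s,t}, {p,q,r,s,t,v}, {p,q,t,u,v}, {p,q,r,s,t,u,v}, {p,q,r,s,t,u}.
{p,q,s,t,u} is not among them.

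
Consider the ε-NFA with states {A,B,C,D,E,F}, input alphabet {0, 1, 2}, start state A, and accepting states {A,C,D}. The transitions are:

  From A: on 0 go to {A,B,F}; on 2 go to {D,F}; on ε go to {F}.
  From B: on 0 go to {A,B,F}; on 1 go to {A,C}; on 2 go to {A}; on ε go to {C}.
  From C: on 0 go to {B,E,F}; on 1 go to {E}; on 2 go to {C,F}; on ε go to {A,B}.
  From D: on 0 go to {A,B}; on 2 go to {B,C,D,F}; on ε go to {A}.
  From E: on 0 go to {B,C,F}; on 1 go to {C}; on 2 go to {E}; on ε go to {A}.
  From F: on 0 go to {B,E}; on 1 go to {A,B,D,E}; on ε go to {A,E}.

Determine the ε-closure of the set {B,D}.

Begin with {B,D}.
B →ε {C}; add C.
C →ε {A,B}; add A.
A →ε {F}; add F.
F →ε {A,E}; add E.
ε-closure = {A,B,C,D,E,F}.

{A,B,C,D,E,F}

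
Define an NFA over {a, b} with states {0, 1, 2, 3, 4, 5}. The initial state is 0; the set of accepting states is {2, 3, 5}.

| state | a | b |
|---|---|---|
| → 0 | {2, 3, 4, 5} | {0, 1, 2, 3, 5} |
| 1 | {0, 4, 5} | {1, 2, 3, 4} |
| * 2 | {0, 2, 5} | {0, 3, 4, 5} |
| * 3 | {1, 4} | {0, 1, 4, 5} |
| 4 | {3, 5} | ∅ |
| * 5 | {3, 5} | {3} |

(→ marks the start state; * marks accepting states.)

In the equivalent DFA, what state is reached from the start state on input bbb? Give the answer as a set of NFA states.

{0, 1, 2, 3, 4, 5}

Start: {0}.
δ(0,b) = {0, 1, 2, 3, 5}.
Union: {0, 1, 2, 3, 5}.
After b: {0, 1, 2, 3, 5}.
δ(0,b) = {0, 1, 2, 3, 5}; δ(1,b) = {1, 2, 3, 4}; δ(2,b) = {0, 3, 4, 5}; δ(3,b) = {0, 1, 4, 5}; δ(5,b) = {3}.
Union: {0, 1, 2, 3, 4, 5}.
After b: {0, 1, 2, 3, 4, 5}.
δ(0,b) = {0, 1, 2, 3, 5}; δ(1,b) = {1, 2, 3, 4}; δ(2,b) = {0, 3, 4, 5}; δ(3,b) = {0, 1, 4, 5}; δ(4,b) = ∅; δ(5,b) = {3}.
Union: {0, 1, 2, 3, 4, 5}.
After b: {0, 1, 2, 3, 4, 5}.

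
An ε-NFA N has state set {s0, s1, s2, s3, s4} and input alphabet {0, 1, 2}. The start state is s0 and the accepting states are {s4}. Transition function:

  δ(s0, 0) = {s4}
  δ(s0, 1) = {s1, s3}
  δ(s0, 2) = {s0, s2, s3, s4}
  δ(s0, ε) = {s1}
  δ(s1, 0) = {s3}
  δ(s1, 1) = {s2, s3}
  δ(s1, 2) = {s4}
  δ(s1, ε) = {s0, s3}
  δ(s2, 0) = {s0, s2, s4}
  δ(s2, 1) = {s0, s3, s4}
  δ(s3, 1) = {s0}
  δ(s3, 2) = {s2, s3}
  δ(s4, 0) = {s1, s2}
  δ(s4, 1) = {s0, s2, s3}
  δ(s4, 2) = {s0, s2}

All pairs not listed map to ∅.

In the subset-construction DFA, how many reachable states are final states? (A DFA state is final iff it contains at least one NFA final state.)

2

Start state of the DFA: {s0, s1, s3} (ε-closure of the NFA start).
{s0, s1, s3} --0--> {s3, s4}  [new]
{s0, s1, s3} --1--> {s0, s1, s2, s3}  [new]
{s0, s1, s3} --2--> {s0, s1, s2, s3, s4}  [new]
{s3, s4} --0--> {s0, s1, s2, s3}  [seen]
{s3, s4} --1--> {s0, s1, s2, s3}  [seen]
{s3, s4} --2--> {s0, s1, s2, s3}  [seen]
{s0, s1, s2, s3} --0--> {s0, s1, s2, s3, s4}  [seen]
{s0, s1, s2, s3} --1--> {s0, s1, s2, s3, s4}  [seen]
{s0, s1, s2, s3} --2--> {s0, s1, s2, s3, s4}  [seen]
{s0, s1, s2, s3, s4} --0--> {s0, s1, s2, s3, s4}  [seen]
{s0, s1, s2, s3, s4} --1--> {s0, s1, s2, s3, s4}  [seen]
{s0, s1, s2, s3, s4} --2--> {s0, s1, s2, s3, s4}  [seen]
Reachable DFA states: {s0, s1, s3}, {s3, s4}, {s0, s1, s2, s3}, {s0, s1, s2, s3, s4}.
Accepting DFA states (contain an NFA accepting state): {s3, s4}, {s0, s1, s2, s3, s4}.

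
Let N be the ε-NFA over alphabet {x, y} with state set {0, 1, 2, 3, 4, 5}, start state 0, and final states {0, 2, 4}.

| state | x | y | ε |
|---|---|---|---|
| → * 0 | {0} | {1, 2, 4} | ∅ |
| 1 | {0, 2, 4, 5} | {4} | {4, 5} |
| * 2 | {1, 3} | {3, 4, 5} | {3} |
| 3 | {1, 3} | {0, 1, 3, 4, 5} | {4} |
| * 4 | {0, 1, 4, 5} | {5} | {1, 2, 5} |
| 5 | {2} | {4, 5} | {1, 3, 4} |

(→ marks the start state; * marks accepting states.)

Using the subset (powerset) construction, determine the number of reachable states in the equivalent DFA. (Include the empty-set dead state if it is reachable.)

Start state of the DFA: {0} (ε-closure of the NFA start).
{0} --x--> {0}  [seen]
{0} --y--> {1, 2, 3, 4, 5}  [new]
{1, 2, 3, 4, 5} --x--> {0, 1, 2, 3, 4, 5}  [new]
{1, 2, 3, 4, 5} --y--> {0, 1, 2, 3, 4, 5}  [seen]
{0, 1, 2, 3, 4, 5} --x--> {0, 1, 2, 3, 4, 5}  [seen]
{0, 1, 2, 3, 4, 5} --y--> {0, 1, 2, 3, 4, 5}  [seen]
Reachable DFA states: {0}, {1, 2, 3, 4, 5}, {0, 1, 2, 3, 4, 5}.

3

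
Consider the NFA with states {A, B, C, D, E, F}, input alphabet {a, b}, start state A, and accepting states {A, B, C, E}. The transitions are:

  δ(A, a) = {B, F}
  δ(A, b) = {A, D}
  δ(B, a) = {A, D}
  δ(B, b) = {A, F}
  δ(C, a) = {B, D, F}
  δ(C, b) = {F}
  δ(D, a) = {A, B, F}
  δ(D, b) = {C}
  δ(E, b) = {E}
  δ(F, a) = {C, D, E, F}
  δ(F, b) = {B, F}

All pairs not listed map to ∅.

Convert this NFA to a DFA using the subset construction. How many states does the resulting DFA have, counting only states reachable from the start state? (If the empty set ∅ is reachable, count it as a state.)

Start state of the DFA: {A}.
{A} --a--> {B, F}  [new]
{A} --b--> {A, D}  [new]
{B, F} --a--> {A, C, D, E, F}  [new]
{B, F} --b--> {A, B, F}  [new]
{A, D} --a--> {A, B, F}  [seen]
{A, D} --b--> {A, C, D}  [new]
{A, C, D, E, F} --a--> {A, B, C, D, E, F}  [new]
{A, C, D, E, F} --b--> {A, B, C, D, E, F}  [seen]
{A, B, F} --a--> {A, B, C, D, E, F}  [seen]
{A, B, F} --b--> {A, B, D, F}  [new]
{A, C, D} --a--> {A, B, D, F}  [seen]
{A, C, D} --b--> {A, C, D, F}  [new]
{A, B, C, D, E, F} --a--> {A, B, C, D, E, F}  [seen]
{A, B, C, D, E, F} --b--> {A, B, C, D, E, F}  [seen]
{A, B, D, F} --a--> {A, B, C, D, E, F}  [seen]
{A, B, D, F} --b--> {A, B, C, D, F}  [new]
{A, C, D, F} --a--> {A, B, C, D, E, F}  [seen]
{A, C, D, F} --b--> {A, B, C, D, F}  [seen]
{A, B, C, D, F} --a--> {A, B, C, D, E, F}  [seen]
{A, B, C, D, F} --b--> {A, B, C, D, F}  [seen]
Reachable DFA states: {A}, {B, F}, {A, D}, {A, C, D, E, F}, {A, B, F}, {A, C, D}, {A, B, C, D, E, F}, {A, B, D, F}, {A, C, D, F}, {A, B, C, D, F}.

10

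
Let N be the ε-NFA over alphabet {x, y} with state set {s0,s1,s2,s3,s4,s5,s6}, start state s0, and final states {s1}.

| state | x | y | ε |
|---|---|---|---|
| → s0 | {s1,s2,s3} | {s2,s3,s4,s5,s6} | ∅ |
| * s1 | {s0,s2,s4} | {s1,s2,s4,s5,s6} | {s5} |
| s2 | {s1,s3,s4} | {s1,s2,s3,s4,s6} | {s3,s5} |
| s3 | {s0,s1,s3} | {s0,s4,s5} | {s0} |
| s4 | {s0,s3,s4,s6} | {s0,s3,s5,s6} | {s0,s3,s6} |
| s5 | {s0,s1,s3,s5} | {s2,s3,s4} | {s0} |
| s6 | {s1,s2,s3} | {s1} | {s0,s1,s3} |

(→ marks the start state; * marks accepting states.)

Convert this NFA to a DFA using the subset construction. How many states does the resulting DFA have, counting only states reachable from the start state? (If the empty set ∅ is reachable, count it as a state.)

Start state of the DFA: {s0} (ε-closure of the NFA start).
{s0} --x--> {s0,s1,s2,s3,s5}  [new]
{s0} --y--> {s0,s1,s2,s3,s4,s5,s6}  [new]
{s0,s1,s2,s3,s5} --x--> {s0,s1,s2,s3,s4,s5,s6}  [seen]
{s0,s1,s2,s3,s5} --y--> {s0,s1,s2,s3,s4,s5,s6}  [seen]
{s0,s1,s2,s3,s4,s5,s6} --x--> {s0,s1,s2,s3,s4,s5,s6}  [seen]
{s0,s1,s2,s3,s4,s5,s6} --y--> {s0,s1,s2,s3,s4,s5,s6}  [seen]
Reachable DFA states: {s0}, {s0,s1,s2,s3,s5}, {s0,s1,s2,s3,s4,s5,s6}.

3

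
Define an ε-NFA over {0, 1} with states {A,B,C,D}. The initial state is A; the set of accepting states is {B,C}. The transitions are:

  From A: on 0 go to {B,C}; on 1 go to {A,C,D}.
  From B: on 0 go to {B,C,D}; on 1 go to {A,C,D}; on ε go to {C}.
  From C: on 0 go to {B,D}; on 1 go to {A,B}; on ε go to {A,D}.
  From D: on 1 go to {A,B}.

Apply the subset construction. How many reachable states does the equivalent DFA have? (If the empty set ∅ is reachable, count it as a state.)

3

Start state of the DFA: {A} (ε-closure of the NFA start).
{A} --0--> {A,B,C,D}  [new]
{A} --1--> {A,C,D}  [new]
{A,B,C,D} --0--> {A,B,C,D}  [seen]
{A,B,C,D} --1--> {A,B,C,D}  [seen]
{A,C,D} --0--> {A,B,C,D}  [seen]
{A,C,D} --1--> {A,B,C,D}  [seen]
Reachable DFA states: {A}, {A,B,C,D}, {A,C,D}.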